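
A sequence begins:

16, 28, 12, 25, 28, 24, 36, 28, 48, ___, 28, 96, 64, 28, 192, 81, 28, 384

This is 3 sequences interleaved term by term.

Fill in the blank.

49

Taking every 3rd term gives 3 separate tracks.
Track A: 16, 25, 36, ?, 64, 81 (consecutive squares n² from n = 4).
Track B: 28, 28, 28, 28, 28, 28 (the constant sequence 28).
Track C: 12, 24, 48, 96, 192, 384 (geometric, ×2 each step).
Filling track A at index 4 by its rule yields 49.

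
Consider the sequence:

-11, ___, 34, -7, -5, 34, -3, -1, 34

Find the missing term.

The slot pattern repeats as AAB (period 3), so there are 2 interleaved tracks.
Stream A is -11, ?, -7, -5, -3, -1, which is arithmetic, step +2.
Stream B is 34, 34, 34, which is the constant sequence 34.
Stream A's pattern makes the blank -9.

-9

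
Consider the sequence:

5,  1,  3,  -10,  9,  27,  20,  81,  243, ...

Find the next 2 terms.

-40, 729

Positions follow the repeating pattern ABB; grouping by letter gives 2 tracks.
Subsequence A = 5, -10, 20: multiplying by -2 each time.
Subsequence B = 1, 3, 9, 27, 81, 243: successive powers of 3.
Term 10 comes from subsequence A (its 4th entry): -40.
The 11th slot belongs to subsequence B; its 7th term is 729.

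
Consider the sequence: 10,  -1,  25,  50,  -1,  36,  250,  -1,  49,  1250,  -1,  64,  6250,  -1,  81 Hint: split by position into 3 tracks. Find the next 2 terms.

31250, -1

Taking every 3rd term gives 3 separate tracks.
Track A = 10, 50, 250, 1250, 6250: geometric with ratio 5.
Track B = -1, -1, -1, -1, -1: the constant sequence -1.
Track C = 25, 36, 49, 64, 81: the squares 5², 6², 7², ….
The 16th slot belongs to track A; its 6th term is 31250.
Term 17 comes from track B (its 6th entry): -1.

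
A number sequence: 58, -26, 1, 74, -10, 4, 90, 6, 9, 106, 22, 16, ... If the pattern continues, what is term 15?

25

The terms cycle through 3 interleaved subsequences.
Subsequence A is 58, 74, 90, 106, which is adding 16 each time.
Subsequence B is -26, -10, 6, 22, which is arithmetic with common difference +16.
Subsequence C is 1, 4, 9, 16, which is perfect squares starting at 1².
Position 15 → subsequence C, term 5 = 25.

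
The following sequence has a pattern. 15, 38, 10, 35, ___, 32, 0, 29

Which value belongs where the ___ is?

The terms cycle through 2 interleaved subsequences.
Stream A = 15, 10, ?, 0: arithmetic with common difference −5.
Stream B = 38, 35, 32, 29: subtracting 3 each time.
So the missing entry in stream A is 5.

5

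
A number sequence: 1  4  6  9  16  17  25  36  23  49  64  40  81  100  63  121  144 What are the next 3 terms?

Reading positions in blocks of 3 reveals the pattern AAB — 2 tracks woven together.
Track A is 1, 4, 9, 16, 25, 36, 49, 64, 81, 100, 121, 144, which is the squares 1², 2², 3², ….
Track B is 6, 17, 23, 40, 63, which is each term equals the sum of the previous two.
Position 18 falls in track B as its term 6, giving 103.
Position 19 falls in track A as its term 13, giving 169.
The 20th slot belongs to track A; its 14th term is 196.

103, 169, 196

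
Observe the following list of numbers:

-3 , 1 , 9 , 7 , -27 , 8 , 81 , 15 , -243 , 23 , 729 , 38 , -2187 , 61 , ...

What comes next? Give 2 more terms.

The terms cycle through 2 interleaved subsequences.
Track A: -3, 9, -27, 81, -243, 729, -2187 — geometric, ×-3 each step.
Track B: 1, 7, 8, 15, 23, 38, 61 — each term equals the sum of the previous two.
Term 15 comes from track A (its 8th entry): 6561.
Position 16 falls in track B as its term 8, giving 99.

6561, 99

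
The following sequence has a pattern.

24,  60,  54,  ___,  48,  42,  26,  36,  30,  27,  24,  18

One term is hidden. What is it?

The slot pattern repeats as ABB (period 3), so there are 2 interleaved tracks.
Track A = 24, ?, 26, 27: arithmetic with common difference +1.
Track B = 60, 54, 48, 42, 36, 30, 24, 18: arithmetic, step −6.
So the missing entry in track A is 25.

25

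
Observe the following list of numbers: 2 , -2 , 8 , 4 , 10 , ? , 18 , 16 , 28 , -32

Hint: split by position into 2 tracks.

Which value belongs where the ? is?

Split by position mod 2 into 2 tracks.
Subsequence A is 2, 8, 10, 18, 28, which is a Fibonacci-like recurrence a_n = a_{n-1} + a_{n-2}.
Subsequence B is -2, 4, ?, 16, -32, which is multiplying by -2 each time.
Subsequence B's pattern makes the blank -8.

-8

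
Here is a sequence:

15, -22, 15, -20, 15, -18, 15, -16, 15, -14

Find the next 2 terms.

The terms cycle through 2 interleaved subsequences.
Stream A = 15, 15, 15, 15, 15: constant 15.
Stream B = -22, -20, -18, -16, -14: arithmetic, step +2.
The 11th slot belongs to stream A; its 6th term is 15.
Term 12 comes from stream B (its 6th entry): -12.

15, -12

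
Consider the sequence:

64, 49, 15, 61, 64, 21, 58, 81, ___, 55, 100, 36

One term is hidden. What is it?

28

Split by position mod 3 into 3 tracks.
Stream A: 64, 61, 58, 55. Arithmetic, step −3.
Stream B: 49, 64, 81, 100. Consecutive squares n² from n = 7.
Stream C: 15, 21, ?, 36. Triangular numbers starting at T_5.
Filling stream C at index 3 by its rule yields 28.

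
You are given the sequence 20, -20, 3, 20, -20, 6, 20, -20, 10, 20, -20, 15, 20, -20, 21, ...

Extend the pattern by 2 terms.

Reading positions in blocks of 3 reveals the pattern AAB — 2 tracks woven together.
Stream A is 20, -20, 20, -20, 20, -20, 20, -20, 20, -20, which is the oscillation 20·(−1)^(n+1).
Stream B is 3, 6, 10, 15, 21, which is triangular numbers starting at T_2.
Position 16 → stream A, term 11 = 20.
The 17th slot belongs to stream A; its 12th term is -20.

20, -20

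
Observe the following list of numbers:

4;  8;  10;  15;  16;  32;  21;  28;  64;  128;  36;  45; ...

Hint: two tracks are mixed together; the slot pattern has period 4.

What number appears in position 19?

Positions follow the repeating pattern AABB; grouping by letter gives 2 tracks.
Track A = 4, 8, 16, 32, 64, 128: successive powers of 2.
Track B = 10, 15, 21, 28, 36, 45: triangular numbers starting at T_4.
Position 19 → track B, term 9 = 78.

78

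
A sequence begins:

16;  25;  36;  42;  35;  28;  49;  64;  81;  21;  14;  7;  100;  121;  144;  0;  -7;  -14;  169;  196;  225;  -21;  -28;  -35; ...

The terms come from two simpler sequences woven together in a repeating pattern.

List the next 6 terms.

256, 289, 324, -42, -49, -56

The slot pattern repeats as AAABBB (period 6), so there are 2 interleaved tracks.
Track A: 16, 25, 36, 49, 64, 81, 100, 121, 144, 169, 196, 225 (the squares 4², 5², 6², …).
Track B: 42, 35, 28, 21, 14, 7, 0, -7, -14, -21, -28, -35 (subtracting 7 each time).
Term 25 comes from track A (its 13th entry): 256.
Position 26 falls in track A as its term 14, giving 289.
Term 27 comes from track A (its 15th entry): 324.
Term 28 comes from track B (its 13th entry): -42.
Position 29 falls in track B as its term 14, giving -49.
The 30th slot belongs to track B; its 15th term is -56.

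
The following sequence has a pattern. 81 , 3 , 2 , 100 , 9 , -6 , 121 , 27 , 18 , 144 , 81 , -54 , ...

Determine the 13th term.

The terms cycle through 3 interleaved subsequences.
Track A: 81, 100, 121, 144 — the squares 9², 10², 11², ….
Track B: 3, 9, 27, 81 — powers of 3.
Track C: 2, -6, 18, -54 — multiplying by -3 each time.
The 13th slot belongs to track A; its 5th term is 169.

169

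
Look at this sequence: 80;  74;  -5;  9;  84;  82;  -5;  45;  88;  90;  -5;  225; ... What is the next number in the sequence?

Split by position mod 4: positions 1, 5, 9, … form one track, and each other residue class forms its own.
Subsequence A = 80, 84, 88: arithmetic, step +4.
Subsequence B = 74, 82, 90: adding 8 each time.
Subsequence C = -5, -5, -5: always -5.
Subsequence D = 9, 45, 225: multiplying by 5 each time.
Position 13 → subsequence A, term 4 = 92.

92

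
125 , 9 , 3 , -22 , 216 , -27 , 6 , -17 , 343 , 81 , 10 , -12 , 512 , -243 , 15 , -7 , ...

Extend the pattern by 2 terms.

Read the sequence 4 terms at a time; column i is its own pattern.
Track A: 125, 216, 343, 512. Consecutive cubes n³ from n = 5.
Track B: 9, -27, 81, -243. Geometric, ×-3 each step.
Track C: 3, 6, 10, 15. The triangular numbers T_2, T_3, ….
Track D: -22, -17, -12, -7. Arithmetic, step +5.
The 17th slot belongs to track A; its 5th term is 729.
Position 18 falls in track B as its term 5, giving 729.

729, 729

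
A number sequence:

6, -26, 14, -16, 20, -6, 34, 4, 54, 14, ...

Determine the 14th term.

34

Positions 1, 3, 5, … form one subsequence and positions 2, 4, 6, … form another.
Subsequence A: 6, 14, 20, 34, 54 (each term equals the sum of the previous two).
Subsequence B: -26, -16, -6, 4, 14 (arithmetic, step +10).
The 14th slot belongs to subsequence B; its 7th term is 34.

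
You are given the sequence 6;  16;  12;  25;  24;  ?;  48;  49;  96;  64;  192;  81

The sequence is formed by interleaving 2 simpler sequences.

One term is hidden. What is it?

36

The terms cycle through 2 interleaved subsequences.
Track A is 6, 12, 24, 48, 96, 192, which is geometric, ×2 each step.
Track B is 16, 25, ?, 49, 64, 81, which is consecutive squares n² from n = 4.
Filling track B at index 3 by its rule yields 36.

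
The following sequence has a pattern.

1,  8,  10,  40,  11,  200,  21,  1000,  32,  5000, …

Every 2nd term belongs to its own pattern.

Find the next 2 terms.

53, 25000

The terms cycle through 2 interleaved subsequences.
Stream A is 1, 10, 11, 21, 32, which is each term equals the sum of the previous two.
Stream B is 8, 40, 200, 1000, 5000, which is geometric with ratio 5.
Position 11 falls in stream A as its term 6, giving 53.
The 12th slot belongs to stream B; its 6th term is 25000.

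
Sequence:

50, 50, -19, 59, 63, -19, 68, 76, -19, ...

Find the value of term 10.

Split by position mod 3 into 3 tracks.
Stream A: 50, 59, 68. Arithmetic, step +9.
Stream B: 50, 63, 76. Adding 13 each time.
Stream C: -19, -19, -19. Constant -19.
Term 10 comes from stream A (its 4th entry): 77.

77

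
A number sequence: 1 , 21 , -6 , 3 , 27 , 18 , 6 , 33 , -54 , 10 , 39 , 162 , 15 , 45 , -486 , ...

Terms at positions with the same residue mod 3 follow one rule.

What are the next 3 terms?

21, 51, 1458

The terms cycle through 3 interleaved subsequences.
Subsequence A: 1, 3, 6, 10, 15 — the triangular numbers T_1, T_2, ….
Subsequence B: 21, 27, 33, 39, 45 — arithmetic with common difference +6.
Subsequence C: -6, 18, -54, 162, -486 — a geometric progression (common ratio -3).
Position 16 → subsequence A, term 6 = 21.
Position 17 → subsequence B, term 6 = 51.
Term 18 comes from subsequence C (its 6th entry): 1458.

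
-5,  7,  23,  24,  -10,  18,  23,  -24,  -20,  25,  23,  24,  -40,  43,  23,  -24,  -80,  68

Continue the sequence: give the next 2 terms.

Read the sequence 4 terms at a time; column i is its own pattern.
Track A = -5, -10, -20, -40, -80: geometric, ×2 each step.
Track B = 7, 18, 25, 43, 68: Fibonacci-style (each term is the sum of the two before it).
Track C = 23, 23, 23, 23: always 23.
Track D = 24, -24, 24, -24: the oscillation 24·(−1)^(n+1).
Term 19 comes from track C (its 5th entry): 23.
The 20th slot belongs to track D; its 5th term is 24.

23, 24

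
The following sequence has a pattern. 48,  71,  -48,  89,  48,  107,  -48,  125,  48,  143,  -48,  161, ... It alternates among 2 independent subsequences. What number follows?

Split by position mod 2 into 2 tracks.
Subsequence A is 48, -48, 48, -48, 48, -48, which is alternating ±48.
Subsequence B is 71, 89, 107, 125, 143, 161, which is arithmetic with common difference +18.
Position 13 → subsequence A, term 7 = 48.

48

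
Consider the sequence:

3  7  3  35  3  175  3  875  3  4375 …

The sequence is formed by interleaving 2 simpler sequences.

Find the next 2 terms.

3, 21875

Split by position mod 2 into 2 tracks.
Track A: 3, 3, 3, 3, 3 (constant 3).
Track B: 7, 35, 175, 875, 4375 (geometric, ×5 each step).
Position 11 → track A, term 6 = 3.
The 12th slot belongs to track B; its 6th term is 21875.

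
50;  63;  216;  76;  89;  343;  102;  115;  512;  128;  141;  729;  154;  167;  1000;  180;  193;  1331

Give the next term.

Positions follow the repeating pattern AAB; grouping by letter gives 2 tracks.
Track A is 50, 63, 76, 89, 102, 115, 128, 141, 154, 167, 180, 193, which is adding 13 each time.
Track B is 216, 343, 512, 729, 1000, 1331, which is the cubes 6³, 7³, 8³, ….
The 19th slot belongs to track A; its 13th term is 206.

206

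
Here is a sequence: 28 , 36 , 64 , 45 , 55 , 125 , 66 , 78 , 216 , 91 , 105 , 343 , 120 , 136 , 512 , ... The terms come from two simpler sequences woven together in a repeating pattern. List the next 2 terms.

153, 171

Reading positions in blocks of 3 reveals the pattern AAB — 2 tracks woven together.
Stream A: 28, 36, 45, 55, 66, 78, 91, 105, 120, 136. The triangular numbers T_7, T_8, ….
Stream B: 64, 125, 216, 343, 512. The cubes 4³, 5³, 6³, ….
Position 16 → stream A, term 11 = 153.
Position 17 → stream A, term 12 = 171.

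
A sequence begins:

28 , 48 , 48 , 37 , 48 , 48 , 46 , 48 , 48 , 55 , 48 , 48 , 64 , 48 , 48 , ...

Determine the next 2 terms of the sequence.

73, 48

Positions follow the repeating pattern ABB; grouping by letter gives 2 tracks.
Track A: 28, 37, 46, 55, 64. Arithmetic with common difference +9.
Track B: 48, 48, 48, 48, 48, 48, 48, 48, 48, 48. The constant sequence 48.
Position 16 → track A, term 6 = 73.
The 17th slot belongs to track B; its 11th term is 48.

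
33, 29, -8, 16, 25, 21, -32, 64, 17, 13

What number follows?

-128

Positions follow the repeating pattern AABB; grouping by letter gives 2 tracks.
Subsequence A is 33, 29, 25, 21, 17, 13, which is linear: a_n = 37 − 4·n.
Subsequence B is -8, 16, -32, 64, which is a geometric progression (common ratio -2).
Position 11 falls in subsequence B as its term 5, giving -128.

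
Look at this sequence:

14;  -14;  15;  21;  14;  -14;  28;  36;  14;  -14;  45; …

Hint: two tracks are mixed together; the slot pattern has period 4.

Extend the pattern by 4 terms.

55, 14, -14, 66

The slot pattern repeats as AABB (period 4), so there are 2 interleaved tracks.
Track A is 14, -14, 14, -14, 14, -14, which is oscillating between 14 and -14.
Track B is 15, 21, 28, 36, 45, which is triangular numbers starting at T_5.
Position 12 → track B, term 6 = 55.
The 13th slot belongs to track A; its 7th term is 14.
Position 14 → track A, term 8 = -14.
The 15th slot belongs to track B; its 7th term is 66.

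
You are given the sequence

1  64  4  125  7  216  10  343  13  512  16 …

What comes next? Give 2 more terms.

Split by position mod 2 into 2 tracks.
Track A is 1, 4, 7, 10, 13, 16, which is arithmetic with common difference +3.
Track B is 64, 125, 216, 343, 512, which is consecutive cubes n³ from n = 4.
The 12th slot belongs to track B; its 6th term is 729.
The 13th slot belongs to track A; its 7th term is 19.

729, 19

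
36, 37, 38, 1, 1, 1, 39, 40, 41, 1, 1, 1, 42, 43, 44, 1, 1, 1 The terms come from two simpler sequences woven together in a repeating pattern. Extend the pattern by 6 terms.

Reading positions in blocks of 6 reveals the pattern AAABBB — 2 tracks woven together.
Stream A is 36, 37, 38, 39, 40, 41, 42, 43, 44, which is arithmetic with common difference +1.
Stream B is 1, 1, 1, 1, 1, 1, 1, 1, 1, which is always 1.
The 19th slot belongs to stream A; its 10th term is 45.
Position 20 falls in stream A as its term 11, giving 46.
Term 21 comes from stream A (its 12th entry): 47.
The 22nd slot belongs to stream B; its 10th term is 1.
Position 23 → stream B, term 11 = 1.
Term 24 comes from stream B (its 12th entry): 1.

45, 46, 47, 1, 1, 1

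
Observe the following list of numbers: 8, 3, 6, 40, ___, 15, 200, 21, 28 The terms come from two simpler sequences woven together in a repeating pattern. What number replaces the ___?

10

Positions follow the repeating pattern ABB; grouping by letter gives 2 tracks.
Stream A: 8, 40, 200 — geometric with ratio 5.
Stream B: 3, 6, ?, 15, 21, 28 — the triangular numbers T_2, T_3, ….
Stream B's pattern makes the blank 10.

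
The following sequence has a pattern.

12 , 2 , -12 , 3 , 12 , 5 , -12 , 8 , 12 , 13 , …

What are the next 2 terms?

-12, 21

Positions 1, 3, 5, … form one subsequence and positions 2, 4, 6, … form another.
Track A: 12, -12, 12, -12, 12 (alternating ±12).
Track B: 2, 3, 5, 8, 13 (Fibonacci-style (each term is the sum of the two before it)).
Term 11 comes from track A (its 6th entry): -12.
Position 12 falls in track B as its term 6, giving 21.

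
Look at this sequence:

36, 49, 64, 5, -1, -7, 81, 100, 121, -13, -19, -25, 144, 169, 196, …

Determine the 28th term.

Positions follow the repeating pattern AAABBB; grouping by letter gives 2 tracks.
Track A is 36, 49, 64, 81, 100, 121, 144, 169, 196, which is consecutive squares n² from n = 6.
Track B is 5, -1, -7, -13, -19, -25, which is linear: a_n = 11 − 6·n.
The 28th slot belongs to track B; its 13th term is -67.

-67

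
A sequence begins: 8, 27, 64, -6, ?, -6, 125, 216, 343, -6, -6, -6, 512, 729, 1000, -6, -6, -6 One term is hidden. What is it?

Positions follow the repeating pattern AAABBB; grouping by letter gives 2 tracks.
Track A = 8, 27, 64, 125, 216, 343, 512, 729, 1000: perfect cubes starting at 2³.
Track B = -6, ?, -6, -6, -6, -6, -6, -6, -6: the constant sequence -6.
So the missing entry in track B is -6.

-6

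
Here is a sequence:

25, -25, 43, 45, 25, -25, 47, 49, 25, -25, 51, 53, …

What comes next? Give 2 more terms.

25, -25

Positions follow the repeating pattern AABB; grouping by letter gives 2 tracks.
Subsequence A: 25, -25, 25, -25, 25, -25 — oscillating between 25 and -25.
Subsequence B: 43, 45, 47, 49, 51, 53 — arithmetic with common difference +2.
Term 13 comes from subsequence A (its 7th entry): 25.
Term 14 comes from subsequence A (its 8th entry): -25.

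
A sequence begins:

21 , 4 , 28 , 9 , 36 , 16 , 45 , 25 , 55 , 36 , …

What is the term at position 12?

49

The terms cycle through 2 interleaved subsequences.
Track A: 21, 28, 36, 45, 55 — the triangular numbers T_6, T_7, ….
Track B: 4, 9, 16, 25, 36 — consecutive squares n² from n = 2.
Term 12 comes from track B (its 6th entry): 49.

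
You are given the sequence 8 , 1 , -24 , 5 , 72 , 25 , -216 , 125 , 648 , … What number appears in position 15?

-17496

Odd-indexed and even-indexed terms follow separate rules.
Track A: 8, -24, 72, -216, 648. Geometric with ratio -3.
Track B: 1, 5, 25, 125. Successive powers of 5.
Position 15 → track A, term 8 = -17496.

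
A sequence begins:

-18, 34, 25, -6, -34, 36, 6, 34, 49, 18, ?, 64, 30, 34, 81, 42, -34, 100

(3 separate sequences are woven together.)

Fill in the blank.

Taking every 3rd term gives 3 separate tracks.
Stream A: -18, -6, 6, 18, 30, 42. Arithmetic, step +12.
Stream B: 34, -34, 34, ?, 34, -34. The oscillation 34·(−1)^(n+1).
Stream C: 25, 36, 49, 64, 81, 100. Perfect squares starting at 5².
Stream B's pattern makes the blank -34.

-34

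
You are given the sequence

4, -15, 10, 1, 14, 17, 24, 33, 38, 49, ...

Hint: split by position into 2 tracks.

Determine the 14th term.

81

Positions 1, 3, 5, … form one subsequence and positions 2, 4, 6, … form another.
Stream A: 4, 10, 14, 24, 38. Each term equals the sum of the previous two.
Stream B: -15, 1, 17, 33, 49. Arithmetic with common difference +16.
The 14th slot belongs to stream B; its 7th term is 81.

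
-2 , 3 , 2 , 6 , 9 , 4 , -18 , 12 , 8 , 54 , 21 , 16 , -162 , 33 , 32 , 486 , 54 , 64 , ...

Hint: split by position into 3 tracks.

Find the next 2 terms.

-1458, 87

The terms cycle through 3 interleaved subsequences.
Subsequence A: -2, 6, -18, 54, -162, 486. Multiplying by -3 each time.
Subsequence B: 3, 9, 12, 21, 33, 54. A Fibonacci-like recurrence a_n = a_{n-1} + a_{n-2}.
Subsequence C: 2, 4, 8, 16, 32, 64. Powers 2^1, 2^2, 2^3, ….
Position 19 falls in subsequence A as its term 7, giving -1458.
Term 20 comes from subsequence B (its 7th entry): 87.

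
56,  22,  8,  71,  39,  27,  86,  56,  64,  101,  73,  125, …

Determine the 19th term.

The terms cycle through 3 interleaved subsequences.
Subsequence A = 56, 71, 86, 101: arithmetic, step +15.
Subsequence B = 22, 39, 56, 73: arithmetic with common difference +17.
Subsequence C = 8, 27, 64, 125: consecutive cubes n³ from n = 2.
Position 19 → subsequence A, term 7 = 146.

146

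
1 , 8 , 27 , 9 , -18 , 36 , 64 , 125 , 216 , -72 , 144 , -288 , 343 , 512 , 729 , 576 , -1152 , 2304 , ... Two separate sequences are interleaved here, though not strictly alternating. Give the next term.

Positions follow the repeating pattern AAABBB; grouping by letter gives 2 tracks.
Subsequence A = 1, 8, 27, 64, 125, 216, 343, 512, 729: the cubes 1³, 2³, 3³, ….
Subsequence B = 9, -18, 36, -72, 144, -288, 576, -1152, 2304: geometric with ratio -2.
Position 19 falls in subsequence A as its term 10, giving 1000.

1000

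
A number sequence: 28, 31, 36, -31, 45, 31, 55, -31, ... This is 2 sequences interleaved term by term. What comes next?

Odd-indexed and even-indexed terms follow separate rules.
Subsequence A = 28, 36, 45, 55: triangular numbers starting at T_7.
Subsequence B = 31, -31, 31, -31: alternating ±31.
Position 9 falls in subsequence A as its term 5, giving 66.

66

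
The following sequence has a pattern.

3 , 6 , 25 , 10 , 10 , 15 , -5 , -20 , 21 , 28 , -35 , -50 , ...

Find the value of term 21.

78

Reading positions in blocks of 4 reveals the pattern AABB — 2 tracks woven together.
Subsequence A is 3, 6, 10, 15, 21, 28, which is the triangular numbers T_2, T_3, ….
Subsequence B is 25, 10, -5, -20, -35, -50, which is arithmetic with common difference −15.
The 21st slot belongs to subsequence A; its 11th term is 78.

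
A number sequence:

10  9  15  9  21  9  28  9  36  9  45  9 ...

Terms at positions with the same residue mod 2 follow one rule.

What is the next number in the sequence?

55

Taking every 2nd term gives 2 separate tracks.
Stream A: 10, 15, 21, 28, 36, 45. Triangular numbers starting at T_4.
Stream B: 9, 9, 9, 9, 9, 9. The constant sequence 9.
Position 13 → stream A, term 7 = 55.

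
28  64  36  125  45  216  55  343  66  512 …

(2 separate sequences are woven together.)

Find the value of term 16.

1331

Odd-indexed and even-indexed terms follow separate rules.
Track A: 28, 36, 45, 55, 66. Triangular numbers n(n+1)/2 for n = 7, 8, ….
Track B: 64, 125, 216, 343, 512. Consecutive cubes n³ from n = 4.
Term 16 comes from track B (its 8th entry): 1331.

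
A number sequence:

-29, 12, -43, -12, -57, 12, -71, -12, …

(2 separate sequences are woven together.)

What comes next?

Odd-indexed and even-indexed terms follow separate rules.
Stream A: -29, -43, -57, -71 (subtracting 14 each time).
Stream B: 12, -12, 12, -12 (alternating ±12).
Position 9 falls in stream A as its term 5, giving -85.

-85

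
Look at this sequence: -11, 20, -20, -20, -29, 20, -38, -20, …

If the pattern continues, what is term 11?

Odd-indexed and even-indexed terms follow separate rules.
Track A: -11, -20, -29, -38. Linear: a_n = -2 − 9·n.
Track B: 20, -20, 20, -20. The oscillation 20·(−1)^(n+1).
Position 11 falls in track A as its term 6, giving -56.

-56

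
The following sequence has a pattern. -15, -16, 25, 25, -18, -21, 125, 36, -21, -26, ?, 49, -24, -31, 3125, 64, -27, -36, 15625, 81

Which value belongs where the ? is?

625

The terms cycle through 4 interleaved subsequences.
Track A: -15, -18, -21, -24, -27 (arithmetic with common difference −3).
Track B: -16, -21, -26, -31, -36 (subtracting 5 each time).
Track C: 25, 125, ?, 3125, 15625 (successive powers of 5).
Track D: 25, 36, 49, 64, 81 (consecutive squares n² from n = 5).
Track C's pattern makes the blank 625.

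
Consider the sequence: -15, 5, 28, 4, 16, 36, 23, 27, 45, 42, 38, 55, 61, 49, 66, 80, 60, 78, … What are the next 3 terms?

99, 71, 91

Split by position mod 3 into 3 tracks.
Track A: -15, 4, 23, 42, 61, 80 — adding 19 each time.
Track B: 5, 16, 27, 38, 49, 60 — arithmetic with common difference +11.
Track C: 28, 36, 45, 55, 66, 78 — the triangular numbers T_7, T_8, ….
Position 19 → track A, term 7 = 99.
Term 20 comes from track B (its 7th entry): 71.
The 21st slot belongs to track C; its 7th term is 91.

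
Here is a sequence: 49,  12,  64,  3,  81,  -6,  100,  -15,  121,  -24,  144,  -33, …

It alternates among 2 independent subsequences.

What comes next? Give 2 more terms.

Taking every 2nd term gives 2 separate tracks.
Track A is 49, 64, 81, 100, 121, 144, which is the squares 7², 8², 9², ….
Track B is 12, 3, -6, -15, -24, -33, which is arithmetic with common difference −9.
Position 13 → track A, term 7 = 169.
Term 14 comes from track B (its 7th entry): -42.

169, -42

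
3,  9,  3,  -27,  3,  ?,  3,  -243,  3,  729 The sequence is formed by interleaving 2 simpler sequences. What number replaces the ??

81

Positions 1, 3, 5, … form one subsequence and positions 2, 4, 6, … form another.
Subsequence A: 3, 3, 3, 3, 3. Always 3.
Subsequence B: 9, -27, ?, -243, 729. Geometric, ×-3 each step.
The gap is subsequence B's term 3; the rule gives 81.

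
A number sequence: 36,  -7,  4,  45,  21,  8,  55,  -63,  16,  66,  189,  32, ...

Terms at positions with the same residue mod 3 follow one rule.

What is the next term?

78

Split by position mod 3: positions 1, 4, 7, … form one track, and each other residue class forms its own.
Track A is 36, 45, 55, 66, which is the triangular numbers T_8, T_9, ….
Track B is -7, 21, -63, 189, which is geometric, ×-3 each step.
Track C is 4, 8, 16, 32, which is powers 2^2, 2^3, 2^4, ….
The 13th slot belongs to track A; its 5th term is 78.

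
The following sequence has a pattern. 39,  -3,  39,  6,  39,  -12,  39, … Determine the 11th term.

Split by position mod 2 into 2 tracks.
Subsequence A: 39, 39, 39, 39. Constant 39.
Subsequence B: -3, 6, -12. Geometric, ×-2 each step.
The 11th slot belongs to subsequence A; its 6th term is 39.

39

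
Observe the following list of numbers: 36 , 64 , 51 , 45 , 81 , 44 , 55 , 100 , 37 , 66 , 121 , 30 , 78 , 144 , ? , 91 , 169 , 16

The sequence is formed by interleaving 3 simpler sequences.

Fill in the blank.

Split by position mod 3: positions 1, 4, 7, … form one track, and each other residue class forms its own.
Track A: 36, 45, 55, 66, 78, 91 — triangular numbers starting at T_8.
Track B: 64, 81, 100, 121, 144, 169 — the squares 8², 9², 10², ….
Track C: 51, 44, 37, 30, ?, 16 — linear: a_n = 58 − 7·n.
So the missing entry in track C is 23.

23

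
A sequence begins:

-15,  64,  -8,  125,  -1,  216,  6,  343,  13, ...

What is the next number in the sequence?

Split by position mod 2 into 2 tracks.
Track A = -15, -8, -1, 6, 13: arithmetic with common difference +7.
Track B = 64, 125, 216, 343: the cubes 4³, 5³, 6³, ….
Position 10 falls in track B as its term 5, giving 512.

512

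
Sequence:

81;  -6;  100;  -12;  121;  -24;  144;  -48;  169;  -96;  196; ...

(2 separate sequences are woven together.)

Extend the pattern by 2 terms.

The terms cycle through 2 interleaved subsequences.
Track A: 81, 100, 121, 144, 169, 196 (the squares 9², 10², 11², …).
Track B: -6, -12, -24, -48, -96 (a geometric progression (common ratio 2)).
Position 12 → track B, term 6 = -192.
Term 13 comes from track A (its 7th entry): 225.

-192, 225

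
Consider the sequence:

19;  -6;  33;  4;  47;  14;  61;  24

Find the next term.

The terms cycle through 2 interleaved subsequences.
Track A is 19, 33, 47, 61, which is arithmetic, step +14.
Track B is -6, 4, 14, 24, which is adding 10 each time.
Position 9 falls in track A as its term 5, giving 75.

75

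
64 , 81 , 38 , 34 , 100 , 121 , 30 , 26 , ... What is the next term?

144

Positions follow the repeating pattern AABB; grouping by letter gives 2 tracks.
Subsequence A is 64, 81, 100, 121, which is perfect squares starting at 8².
Subsequence B is 38, 34, 30, 26, which is arithmetic with common difference −4.
Position 9 falls in subsequence A as its term 5, giving 144.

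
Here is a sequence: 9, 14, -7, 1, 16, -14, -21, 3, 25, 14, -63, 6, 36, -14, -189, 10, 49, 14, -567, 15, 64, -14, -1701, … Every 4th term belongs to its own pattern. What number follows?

Split by position mod 4 into 4 tracks.
Track A = 9, 16, 25, 36, 49, 64: the squares 3², 4², 5², ….
Track B = 14, -14, 14, -14, 14, -14: the oscillation 14·(−1)^(n+1).
Track C = -7, -21, -63, -189, -567, -1701: multiplying by 3 each time.
Track D = 1, 3, 6, 10, 15: triangular numbers n(n+1)/2 for n = 1, 2, ….
Position 24 falls in track D as its term 6, giving 21.

21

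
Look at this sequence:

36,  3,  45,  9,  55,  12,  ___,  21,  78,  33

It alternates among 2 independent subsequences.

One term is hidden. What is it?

66

Odd-indexed and even-indexed terms follow separate rules.
Stream A is 36, 45, 55, ?, 78, which is the triangular numbers T_8, T_9, ….
Stream B is 3, 9, 12, 21, 33, which is a Fibonacci-like recurrence a_n = a_{n-1} + a_{n-2}.
Stream A's pattern makes the blank 66.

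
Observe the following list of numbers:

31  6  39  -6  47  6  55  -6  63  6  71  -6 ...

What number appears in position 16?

The terms cycle through 2 interleaved subsequences.
Stream A: 31, 39, 47, 55, 63, 71 — adding 8 each time.
Stream B: 6, -6, 6, -6, 6, -6 — oscillating between 6 and -6.
Position 16 → stream B, term 8 = -6.

-6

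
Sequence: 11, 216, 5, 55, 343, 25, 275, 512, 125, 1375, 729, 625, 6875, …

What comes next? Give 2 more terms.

Split by position mod 3 into 3 tracks.
Stream A is 11, 55, 275, 1375, 6875, which is geometric, ×5 each step.
Stream B is 216, 343, 512, 729, which is the cubes 6³, 7³, 8³, ….
Stream C is 5, 25, 125, 625, which is successive powers of 5.
The 14th slot belongs to stream B; its 5th term is 1000.
Term 15 comes from stream C (its 5th entry): 3125.

1000, 3125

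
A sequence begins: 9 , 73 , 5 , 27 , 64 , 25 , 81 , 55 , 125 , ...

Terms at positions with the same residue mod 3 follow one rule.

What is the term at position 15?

Split by position mod 3 into 3 tracks.
Stream A: 9, 27, 81 — powers of 3.
Stream B: 73, 64, 55 — arithmetic, step −9.
Stream C: 5, 25, 125 — a geometric progression (common ratio 5).
The 15th slot belongs to stream C; its 5th term is 3125.

3125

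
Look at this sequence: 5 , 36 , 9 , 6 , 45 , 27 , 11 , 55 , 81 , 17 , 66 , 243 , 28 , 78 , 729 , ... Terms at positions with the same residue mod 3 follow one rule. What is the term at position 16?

Split by position mod 3: positions 1, 4, 7, … form one track, and each other residue class forms its own.
Stream A: 5, 6, 11, 17, 28 — Fibonacci-style (each term is the sum of the two before it).
Stream B: 36, 45, 55, 66, 78 — triangular numbers n(n+1)/2 for n = 8, 9, ….
Stream C: 9, 27, 81, 243, 729 — powers of 3.
Position 16 falls in stream A as its term 6, giving 45.

45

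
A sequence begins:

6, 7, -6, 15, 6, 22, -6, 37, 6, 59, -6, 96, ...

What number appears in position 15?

-6

Split by position mod 2 into 2 tracks.
Subsequence A = 6, -6, 6, -6, 6, -6: alternating ±6.
Subsequence B = 7, 15, 22, 37, 59, 96: a Fibonacci-like recurrence a_n = a_{n-1} + a_{n-2}.
Position 15 falls in subsequence A as its term 8, giving -6.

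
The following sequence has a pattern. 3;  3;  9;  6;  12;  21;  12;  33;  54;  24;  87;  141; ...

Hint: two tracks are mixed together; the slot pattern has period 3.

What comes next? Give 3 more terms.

48, 228, 369

Reading positions in blocks of 3 reveals the pattern ABB — 2 tracks woven together.
Track A = 3, 6, 12, 24: geometric with ratio 2.
Track B = 3, 9, 12, 21, 33, 54, 87, 141: each term equals the sum of the previous two.
Position 13 → track A, term 5 = 48.
Position 14 falls in track B as its term 9, giving 228.
Term 15 comes from track B (its 10th entry): 369.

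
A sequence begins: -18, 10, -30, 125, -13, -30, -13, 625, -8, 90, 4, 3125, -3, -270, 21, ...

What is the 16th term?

Split by position mod 4: positions 1, 5, 9, … form one track, and each other residue class forms its own.
Track A: -18, -13, -8, -3. Arithmetic with common difference +5.
Track B: 10, -30, 90, -270. A geometric progression (common ratio -3).
Track C: -30, -13, 4, 21. Arithmetic, step +17.
Track D: 125, 625, 3125. Powers 5^3, 5^4, 5^5, ….
Term 16 comes from track D (its 4th entry): 15625.

15625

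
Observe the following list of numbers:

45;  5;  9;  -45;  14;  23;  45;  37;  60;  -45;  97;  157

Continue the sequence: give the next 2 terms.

The slot pattern repeats as ABB (period 3), so there are 2 interleaved tracks.
Subsequence A: 45, -45, 45, -45. Alternating ±45.
Subsequence B: 5, 9, 14, 23, 37, 60, 97, 157. Fibonacci-style (each term is the sum of the two before it).
The 13th slot belongs to subsequence A; its 5th term is 45.
Term 14 comes from subsequence B (its 9th entry): 254.

45, 254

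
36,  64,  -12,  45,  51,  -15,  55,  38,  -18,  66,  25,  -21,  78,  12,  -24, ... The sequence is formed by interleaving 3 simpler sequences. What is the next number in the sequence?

91

Split by position mod 3: positions 1, 4, 7, … form one track, and each other residue class forms its own.
Stream A is 36, 45, 55, 66, 78, which is triangular numbers starting at T_8.
Stream B is 64, 51, 38, 25, 12, which is arithmetic with common difference −13.
Stream C is -12, -15, -18, -21, -24, which is arithmetic, step −3.
The 16th slot belongs to stream A; its 6th term is 91.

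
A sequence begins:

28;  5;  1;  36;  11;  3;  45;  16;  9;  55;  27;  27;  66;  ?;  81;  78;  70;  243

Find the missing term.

Split by position mod 3: positions 1, 4, 7, … form one track, and each other residue class forms its own.
Stream A: 28, 36, 45, 55, 66, 78 (triangular numbers starting at T_7).
Stream B: 5, 11, 16, 27, ?, 70 (each term equals the sum of the previous two).
Stream C: 1, 3, 9, 27, 81, 243 (powers 3^0, 3^1, 3^2, …).
Stream B's pattern makes the blank 43.

43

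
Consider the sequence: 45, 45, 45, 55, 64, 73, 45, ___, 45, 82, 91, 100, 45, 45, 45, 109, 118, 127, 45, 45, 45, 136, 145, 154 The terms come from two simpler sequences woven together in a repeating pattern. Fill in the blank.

Reading positions in blocks of 6 reveals the pattern AAABBB — 2 tracks woven together.
Stream A: 45, 45, 45, 45, ?, 45, 45, 45, 45, 45, 45, 45. Constant 45.
Stream B: 55, 64, 73, 82, 91, 100, 109, 118, 127, 136, 145, 154. Linear: a_n = 46 + 9·n.
So the missing entry in stream A is 45.

45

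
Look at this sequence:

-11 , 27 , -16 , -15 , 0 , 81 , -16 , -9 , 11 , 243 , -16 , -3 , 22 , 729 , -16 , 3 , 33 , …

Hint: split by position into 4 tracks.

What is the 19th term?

Read the sequence 4 terms at a time; column i is its own pattern.
Subsequence A is -11, 0, 11, 22, 33, which is adding 11 each time.
Subsequence B is 27, 81, 243, 729, which is powers 3^3, 3^4, 3^5, ….
Subsequence C is -16, -16, -16, -16, which is the constant sequence -16.
Subsequence D is -15, -9, -3, 3, which is arithmetic with common difference +6.
Position 19 falls in subsequence C as its term 5, giving -16.

-16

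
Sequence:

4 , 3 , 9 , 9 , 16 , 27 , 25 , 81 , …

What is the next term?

Odd-indexed and even-indexed terms follow separate rules.
Stream A: 4, 9, 16, 25 — the squares 2², 3², 4², ….
Stream B: 3, 9, 27, 81 — successive powers of 3.
Position 9 → stream A, term 5 = 36.

36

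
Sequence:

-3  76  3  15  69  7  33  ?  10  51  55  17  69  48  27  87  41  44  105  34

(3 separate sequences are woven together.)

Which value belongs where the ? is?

Split by position mod 3 into 3 tracks.
Subsequence A: -3, 15, 33, 51, 69, 87, 105 (arithmetic with common difference +18).
Subsequence B: 76, 69, ?, 55, 48, 41, 34 (arithmetic, step −7).
Subsequence C: 3, 7, 10, 17, 27, 44 (Fibonacci-style (each term is the sum of the two before it)).
Filling subsequence B at index 3 by its rule yields 62.

62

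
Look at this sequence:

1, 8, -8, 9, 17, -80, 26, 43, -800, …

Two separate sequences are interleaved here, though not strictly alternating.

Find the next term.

69

Positions follow the repeating pattern AAB; grouping by letter gives 2 tracks.
Stream A: 1, 8, 9, 17, 26, 43. Fibonacci-style (each term is the sum of the two before it).
Stream B: -8, -80, -800. Geometric with ratio 10.
Position 10 falls in stream A as its term 7, giving 69.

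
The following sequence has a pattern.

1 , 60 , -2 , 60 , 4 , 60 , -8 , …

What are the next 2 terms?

60, 16

The terms cycle through 2 interleaved subsequences.
Stream A is 1, -2, 4, -8, which is multiplying by -2 each time.
Stream B is 60, 60, 60, which is the constant sequence 60.
Position 8 falls in stream B as its term 4, giving 60.
Position 9 → stream A, term 5 = 16.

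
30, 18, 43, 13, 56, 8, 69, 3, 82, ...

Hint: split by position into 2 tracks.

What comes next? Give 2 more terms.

-2, 95

Split by position mod 2 into 2 tracks.
Track A: 30, 43, 56, 69, 82 (arithmetic with common difference +13).
Track B: 18, 13, 8, 3 (linear: a_n = 23 − 5·n).
Position 10 → track B, term 5 = -2.
Position 11 falls in track A as its term 6, giving 95.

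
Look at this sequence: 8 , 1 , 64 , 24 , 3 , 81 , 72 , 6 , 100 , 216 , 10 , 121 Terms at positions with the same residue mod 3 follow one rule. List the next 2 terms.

Taking every 3rd term gives 3 separate tracks.
Stream A: 8, 24, 72, 216 (geometric with ratio 3).
Stream B: 1, 3, 6, 10 (the triangular numbers T_1, T_2, …).
Stream C: 64, 81, 100, 121 (the squares 8², 9², 10², …).
Term 13 comes from stream A (its 5th entry): 648.
Position 14 → stream B, term 5 = 15.

648, 15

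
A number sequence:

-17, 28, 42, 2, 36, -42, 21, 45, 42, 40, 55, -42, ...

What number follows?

Read the sequence 3 terms at a time; column i is its own pattern.
Track A is -17, 2, 21, 40, which is adding 19 each time.
Track B is 28, 36, 45, 55, which is the triangular numbers T_7, T_8, ….
Track C is 42, -42, 42, -42, which is oscillating between 42 and -42.
The 13th slot belongs to track A; its 5th term is 59.

59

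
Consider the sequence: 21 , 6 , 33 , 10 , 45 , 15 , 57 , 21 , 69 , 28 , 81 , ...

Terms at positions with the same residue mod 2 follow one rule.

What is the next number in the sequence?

36

The terms cycle through 2 interleaved subsequences.
Stream A: 21, 33, 45, 57, 69, 81 (arithmetic, step +12).
Stream B: 6, 10, 15, 21, 28 (triangular numbers n(n+1)/2 for n = 3, 4, …).
The 12th slot belongs to stream B; its 6th term is 36.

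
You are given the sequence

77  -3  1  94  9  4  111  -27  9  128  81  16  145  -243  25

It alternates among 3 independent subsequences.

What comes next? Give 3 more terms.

Split by position mod 3 into 3 tracks.
Track A = 77, 94, 111, 128, 145: arithmetic with common difference +17.
Track B = -3, 9, -27, 81, -243: a geometric progression (common ratio -3).
Track C = 1, 4, 9, 16, 25: perfect squares starting at 1².
Term 16 comes from track A (its 6th entry): 162.
Term 17 comes from track B (its 6th entry): 729.
Term 18 comes from track C (its 6th entry): 36.

162, 729, 36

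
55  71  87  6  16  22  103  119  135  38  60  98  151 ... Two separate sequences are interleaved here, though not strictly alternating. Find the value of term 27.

Reading positions in blocks of 6 reveals the pattern AAABBB — 2 tracks woven together.
Subsequence A: 55, 71, 87, 103, 119, 135, 151 — linear: a_n = 39 + 16·n.
Subsequence B: 6, 16, 22, 38, 60, 98 — each term equals the sum of the previous two.
The 27th slot belongs to subsequence A; its 15th term is 279.

279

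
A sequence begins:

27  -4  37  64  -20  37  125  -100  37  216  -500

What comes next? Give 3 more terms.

Taking every 3rd term gives 3 separate tracks.
Track A: 27, 64, 125, 216. The cubes 3³, 4³, 5³, ….
Track B: -4, -20, -100, -500. Multiplying by 5 each time.
Track C: 37, 37, 37. The constant sequence 37.
The 12th slot belongs to track C; its 4th term is 37.
The 13th slot belongs to track A; its 5th term is 343.
Term 14 comes from track B (its 5th entry): -2500.

37, 343, -2500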